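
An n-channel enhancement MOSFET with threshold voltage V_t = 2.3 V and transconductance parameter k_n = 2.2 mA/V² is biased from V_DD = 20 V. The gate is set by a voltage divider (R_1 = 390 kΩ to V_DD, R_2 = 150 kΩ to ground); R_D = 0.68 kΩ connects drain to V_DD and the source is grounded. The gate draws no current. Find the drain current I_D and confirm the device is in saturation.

V_G = V_DD·R_2/(R_1+R_2) = 20×150/540 = 5.56 V. With the source grounded, V_GS = V_G = 5.56 V.
Assume saturation: I_D = (k_n/2)(V_GS − V_t)² = (2.2/2)×(5.56 − 2.3)² = 1.1×3.26² = 11.7 mA.
V_DS = V_DD − I_D·R_D = 20 − 11.7×0.68 = 12.1 V.
Saturation requires V_DS ≥ V_GS − V_t = 3.26 V; 12.1 ≥ 3.26 ✓.

I_D ≈ 12 mA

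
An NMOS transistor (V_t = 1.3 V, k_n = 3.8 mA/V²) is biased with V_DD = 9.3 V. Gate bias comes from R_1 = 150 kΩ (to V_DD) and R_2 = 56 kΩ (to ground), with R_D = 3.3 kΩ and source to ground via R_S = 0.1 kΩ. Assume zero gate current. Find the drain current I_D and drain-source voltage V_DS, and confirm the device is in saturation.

I_D ≈ 2 mA, V_DS ≈ 2.5 V

V_G = V_DD·R_2/(R_1+R_2) = 9.3×56/206 = 2.53 V.
Assume saturation: I_D = (k_n/2)(V_GS − V_t)² with V_GS = V_G − I_D·R_S = 2.53 − 0.1·I_D.
Substituting gives 0.019·I_D² − 1.47·I_D + 2.87 = 0, with roots I_D = 2.01 or 75.2 mA.
The root I_D = 75.2 mA gives V_GS = -4.99 V ≤ V_t, so take I_D = 2.01 mA.
Then V_GS = 2.33 V and V_DS = V_DD − I_D(R_D+R_S) = 9.3 − 2.01×3.4 = 2.48 V.
Saturation requires V_DS ≥ V_GS − V_t = 1.03 V; 2.48 ≥ 1.03 ✓.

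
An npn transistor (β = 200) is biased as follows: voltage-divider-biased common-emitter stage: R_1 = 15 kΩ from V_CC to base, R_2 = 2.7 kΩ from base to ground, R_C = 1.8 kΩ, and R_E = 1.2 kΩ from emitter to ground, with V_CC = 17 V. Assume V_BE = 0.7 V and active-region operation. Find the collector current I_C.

I_C ≈ 1.6 mA

Thevenize the base divider: V_Th = V_CC·R_2/(R_1+R_2) = 17×2.7/17.7 = 2.59 V, R_Th = R_1‖R_2 = 2.29 kΩ.
Base-emitter loop: V_Th = I_B·R_Th + V_BE + (β+1)I_B·R_E, so I_B = (2.59 − 0.7) / (2.29 + 201×1.2) = 0.00778 mA.
I_C = β·I_B = 200×0.00778 = 1.56 mA, and I_E = (β+1)I_B = 1.56 mA.
V_CE = V_CC − I_C·R_C − I_E·R_E = 17 − 1.56×1.8 − 1.56×1.2 = 12.3 V.
V_CE = 12.3 V > 0.2 V confirms active-region operation.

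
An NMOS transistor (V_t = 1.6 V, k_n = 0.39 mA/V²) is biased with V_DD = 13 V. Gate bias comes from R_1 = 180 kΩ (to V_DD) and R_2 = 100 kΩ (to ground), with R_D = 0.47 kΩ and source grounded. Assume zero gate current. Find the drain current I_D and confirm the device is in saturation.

I_D ≈ 1.8 mA

V_G = V_DD·R_2/(R_1+R_2) = 13×100/280 = 4.64 V. With the source grounded, V_GS = V_G = 4.64 V.
Assume saturation: I_D = (k_n/2)(V_GS − V_t)² = (0.39/2)×(4.64 − 1.6)² = 0.195×3.04² = 1.81 mA.
V_DS = V_DD − I_D·R_D = 13 − 1.81×0.47 = 12.2 V.
Saturation requires V_DS ≥ V_GS − V_t = 3.04 V; 12.2 ≥ 3.04 ✓.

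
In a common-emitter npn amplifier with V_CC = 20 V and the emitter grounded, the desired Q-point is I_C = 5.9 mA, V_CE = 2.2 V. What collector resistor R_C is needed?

R_C ≈ 3 kΩ

Collector loop: V_CC = I_C·R_C + V_CE.
R_C = (V_CC − V_CE)/I_C = (20 − 2.2)/5.9 = 3.02 kΩ.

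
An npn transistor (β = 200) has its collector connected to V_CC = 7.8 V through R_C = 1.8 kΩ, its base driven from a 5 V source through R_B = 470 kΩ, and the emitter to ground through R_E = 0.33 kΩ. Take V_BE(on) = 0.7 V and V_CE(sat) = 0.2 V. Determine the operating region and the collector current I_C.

Assume active. Base-emitter loop: I_B = (V_BB − V_BE)/(R_B + (β+1)R_E) = (5 − 0.7)/(470 + 201×0.33) = 0.00802 mA.
I_C = β·I_B = 200×0.00802 = 1.6 mA.
V_CE = V_CC − I_C·R_C − I_E·R_E = 7.8 − 1.6×1.8 − 1.61×0.33 = 4.38 V > V_CE(sat), so the active-region assumption holds.

active; I_C ≈ 1.6 mA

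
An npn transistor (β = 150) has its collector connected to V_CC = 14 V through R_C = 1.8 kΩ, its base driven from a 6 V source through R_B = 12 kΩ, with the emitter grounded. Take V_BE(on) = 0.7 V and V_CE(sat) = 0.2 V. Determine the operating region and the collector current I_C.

Assume active: I_B = (6 − 0.7)/12 = 0.442 mA, giving I_C = β·I_B = 66.2 mA.
But then V_CE = 14 − 66.2×1.8 = -105 V < V_CE(sat) = 0.2 V — impossible in the active region.
So the transistor is saturated. With V_CE = 0.2 V, I_C = (V_CC − 0.2)/R_C = 13.8/1.8 = 7.67 mA.
Check: β·I_B = 66.2 mA > I_C = 7.67 mA, confirming saturation.

saturation; I_C ≈ 7.7 mA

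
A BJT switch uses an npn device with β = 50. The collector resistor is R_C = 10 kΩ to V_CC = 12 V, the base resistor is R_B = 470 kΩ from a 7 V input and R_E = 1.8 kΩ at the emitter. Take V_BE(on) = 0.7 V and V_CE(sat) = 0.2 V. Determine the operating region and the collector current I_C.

active; I_C ≈ 0.56 mA

Assume active. Base-emitter loop: I_B = (V_BB − V_BE)/(R_B + (β+1)R_E) = (7 − 0.7)/(470 + 51×1.8) = 0.0112 mA.
I_C = β·I_B = 50×0.0112 = 0.561 mA.
V_CE = V_CC − I_C·R_C − I_E·R_E = 12 − 0.561×10 − 0.572×1.8 = 5.36 V > V_CE(sat), so the active-region assumption holds.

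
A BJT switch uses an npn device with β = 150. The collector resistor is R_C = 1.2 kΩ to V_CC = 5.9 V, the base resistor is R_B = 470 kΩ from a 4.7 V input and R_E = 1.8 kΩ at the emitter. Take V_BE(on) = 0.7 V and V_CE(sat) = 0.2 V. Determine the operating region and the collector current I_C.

Assume active. Base-emitter loop: I_B = (V_BB − V_BE)/(R_B + (β+1)R_E) = (4.7 − 0.7)/(470 + 151×1.8) = 0.00539 mA.
I_C = β·I_B = 150×0.00539 = 0.809 mA.
V_CE = V_CC − I_C·R_C − I_E·R_E = 5.9 − 0.809×1.2 − 0.814×1.8 = 3.46 V > V_CE(sat), so the active-region assumption holds.

active; I_C ≈ 0.81 mA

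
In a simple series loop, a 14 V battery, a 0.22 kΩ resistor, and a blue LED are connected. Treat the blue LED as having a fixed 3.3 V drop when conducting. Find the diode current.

I ≈ 49 mA

KVL around the loop: 14 = V_D + I·R = 3.3 + I × 0.22 kΩ.
So I = (14 − 3.3) / 0.22 kΩ = 10.7 / 0.22 = 48.6 mA.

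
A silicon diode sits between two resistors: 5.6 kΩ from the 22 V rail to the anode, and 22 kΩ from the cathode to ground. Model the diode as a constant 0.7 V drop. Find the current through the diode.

I ≈ 0.77 mA

The two resistors are in series with the diode, so KVL gives 22 = I·5.6 + 0.7 + I·22.
I = (22 − 0.7) / (5.6 + 22) kΩ = 21.3 / 27.6 = 0.772 mA.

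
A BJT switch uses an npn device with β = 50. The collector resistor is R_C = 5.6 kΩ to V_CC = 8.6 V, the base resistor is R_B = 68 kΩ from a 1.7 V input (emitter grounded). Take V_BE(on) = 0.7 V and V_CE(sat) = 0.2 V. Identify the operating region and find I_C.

Assume active. Base-emitter loop: I_B = (V_BB − V_BE)/R_B = (1.7 − 0.7)/68 = 0.0147 mA.
I_C = β·I_B = 50×0.0147 = 0.735 mA.
V_CE = V_CC − I_C·R_C = 8.6 − 0.735×5.6 = 4.48 V > V_CE(sat), so the active-region assumption holds.

active; I_C ≈ 0.74 mA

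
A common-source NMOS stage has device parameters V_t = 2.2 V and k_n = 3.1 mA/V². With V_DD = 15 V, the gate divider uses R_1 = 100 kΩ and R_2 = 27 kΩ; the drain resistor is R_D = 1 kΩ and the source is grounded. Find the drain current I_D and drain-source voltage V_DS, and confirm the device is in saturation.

V_G = V_DD·R_2/(R_1+R_2) = 15×27/127 = 3.19 V. With the source grounded, V_GS = V_G = 3.19 V.
Assume saturation: I_D = (k_n/2)(V_GS − V_t)² = (3.1/2)×(3.19 − 2.2)² = 1.55×0.989² = 1.52 mA.
V_DS = V_DD − I_D·R_D = 15 − 1.52×1 = 13.5 V.
Saturation requires V_DS ≥ V_GS − V_t = 0.989 V; 13.5 ≥ 0.989 ✓.

I_D ≈ 1.5 mA, V_DS ≈ 13 V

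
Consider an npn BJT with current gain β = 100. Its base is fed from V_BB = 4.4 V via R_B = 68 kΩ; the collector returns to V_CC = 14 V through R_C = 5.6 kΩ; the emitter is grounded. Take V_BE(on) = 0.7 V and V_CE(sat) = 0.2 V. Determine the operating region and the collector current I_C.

saturation; I_C ≈ 2.5 mA

Assume active: I_B = (4.4 − 0.7)/68 = 0.0544 mA, giving I_C = β·I_B = 5.44 mA.
But then V_CE = 14 − 5.44×5.6 = -16.5 V < V_CE(sat) = 0.2 V — impossible in the active region.
So the transistor is saturated. With V_CE = 0.2 V, I_C = (V_CC − 0.2)/R_C = 13.8/5.6 = 2.46 mA.
Check: β·I_B = 5.44 mA > I_C = 2.46 mA, confirming saturation.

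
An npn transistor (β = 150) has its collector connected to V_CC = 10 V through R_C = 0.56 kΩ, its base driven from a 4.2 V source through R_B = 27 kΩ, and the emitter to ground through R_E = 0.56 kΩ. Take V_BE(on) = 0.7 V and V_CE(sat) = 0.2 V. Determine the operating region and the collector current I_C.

Assume active. Base-emitter loop: I_B = (V_BB − V_BE)/(R_B + (β+1)R_E) = (4.2 − 0.7)/(27 + 151×0.56) = 0.0314 mA.
I_C = β·I_B = 150×0.0314 = 4.71 mA.
V_CE = V_CC − I_C·R_C − I_E·R_E = 10 − 4.71×0.56 − 4.74×0.56 = 4.71 V > V_CE(sat), so the active-region assumption holds.

active; I_C ≈ 4.7 mA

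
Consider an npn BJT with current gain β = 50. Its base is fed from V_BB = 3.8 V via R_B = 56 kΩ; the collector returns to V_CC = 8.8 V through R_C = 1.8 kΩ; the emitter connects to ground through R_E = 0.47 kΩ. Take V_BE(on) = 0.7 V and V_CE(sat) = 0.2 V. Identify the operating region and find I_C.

active; I_C ≈ 1.9 mA

Assume active. Base-emitter loop: I_B = (V_BB − V_BE)/(R_B + (β+1)R_E) = (3.8 − 0.7)/(56 + 51×0.47) = 0.0388 mA.
I_C = β·I_B = 50×0.0388 = 1.94 mA.
V_CE = V_CC − I_C·R_C − I_E·R_E = 8.8 − 1.94×1.8 − 1.98×0.47 = 4.38 V > V_CE(sat), so the active-region assumption holds.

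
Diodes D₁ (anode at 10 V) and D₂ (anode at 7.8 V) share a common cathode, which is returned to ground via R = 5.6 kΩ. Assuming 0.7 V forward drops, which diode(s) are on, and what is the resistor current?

Assume both conduct. Then node N would need to be at both 10−0.7 = 9.3 V and 7.8−0.7 = 7.1 V, which is impossible.
Assume only D₁ conducts: V_N = 10 − 0.7 = 9.3 V, so I_R = 9.3/5.6 = 1.66 mA.
Check D₂: its anode-to-cathode voltage is 7.8 − 9.3 = -1.5 V < 0.7 V, so it is off. The assumption is consistent.

Only D₁ conducts; I_R ≈ 1.7 mA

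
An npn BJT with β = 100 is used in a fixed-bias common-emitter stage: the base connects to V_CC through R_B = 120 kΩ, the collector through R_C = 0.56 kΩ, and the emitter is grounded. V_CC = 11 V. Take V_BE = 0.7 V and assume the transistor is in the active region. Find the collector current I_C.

Base loop: V_CC = I_B·R_B + V_BE, so I_B = (11 − 0.7)/120 kΩ = 0.0858 mA.
In the active region I_C = β·I_B = 100 × 0.0858 = 8.58 mA.
Collector loop: V_CE = V_CC − I_C·R_C = 11 − 8.58×0.56 = 6.19 V.
Since V_CE = 6.19 V > V_CE(sat) ≈ 0.2 V, the transistor is in the active region as assumed.

I_C ≈ 8.6 mA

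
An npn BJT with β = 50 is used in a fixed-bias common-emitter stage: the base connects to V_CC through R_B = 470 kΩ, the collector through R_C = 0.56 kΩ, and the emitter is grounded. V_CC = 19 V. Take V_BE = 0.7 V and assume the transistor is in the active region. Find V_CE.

Base loop: V_CC = I_B·R_B + V_BE, so I_B = (19 − 0.7)/470 kΩ = 0.0389 mA.
In the active region I_C = β·I_B = 50 × 0.0389 = 1.95 mA.
Collector loop: V_CE = V_CC − I_C·R_C = 19 − 1.95×0.56 = 17.9 V.
Since V_CE = 17.9 V > V_CE(sat) ≈ 0.2 V, the transistor is in the active region as assumed.

V_CE ≈ 18 V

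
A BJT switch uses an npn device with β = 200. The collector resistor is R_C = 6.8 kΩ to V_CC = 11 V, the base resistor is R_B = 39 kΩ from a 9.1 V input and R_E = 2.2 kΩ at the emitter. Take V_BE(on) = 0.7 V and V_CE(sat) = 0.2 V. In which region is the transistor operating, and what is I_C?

Assume active: I_B = (9.1 − 0.7)/(39 + 201×2.2) = 0.0175 mA, I_C = β·I_B = 3.49 mA.
Then V_CE = 11 − 3.49×6.8 − 3.51×2.2 = -20.5 V < 0.2 V — the active assumption fails.
Re-solve with V_CE = 0.2 V. KCL at the emitter: V_E/R_E = (V_BB−0.7−V_E)/R_B + (V_CC−0.2−V_E)/R_C, giving V_E = 2.88 V.
I_C = (V_CC − 0.2 − V_E)/R_C = (10.8 − 2.88)/6.8 = 1.17 mA.
Check: I_B = (8.4 − 2.88)/39 = 0.142 mA, and β·I_B = 28.3 mA > I_C, confirming saturation.

saturation; I_C ≈ 1.2 mA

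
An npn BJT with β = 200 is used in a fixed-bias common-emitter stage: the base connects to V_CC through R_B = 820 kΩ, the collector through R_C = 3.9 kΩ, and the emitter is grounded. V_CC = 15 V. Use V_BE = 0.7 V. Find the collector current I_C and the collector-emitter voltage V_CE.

Base loop: V_CC = I_B·R_B + V_BE, so I_B = (15 − 0.7)/820 kΩ = 0.0174 mA.
In the active region I_C = β·I_B = 200 × 0.0174 = 3.49 mA.
Collector loop: V_CE = V_CC − I_C·R_C = 15 − 3.49×3.9 = 1.4 V.
Since V_CE = 1.4 V > V_CE(sat) ≈ 0.2 V, the transistor is in the active region as assumed.

I_C ≈ 3.5 mA, V_CE ≈ 1.4 V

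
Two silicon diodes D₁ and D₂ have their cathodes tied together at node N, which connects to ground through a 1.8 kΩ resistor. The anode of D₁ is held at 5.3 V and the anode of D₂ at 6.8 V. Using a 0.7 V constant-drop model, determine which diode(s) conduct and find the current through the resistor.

Assume both conduct. Then node N would need to be at both 5.3−0.7 = 4.6 V and 6.8−0.7 = 6.1 V, which is impossible.
Assume only D₂ conducts: V_N = 6.8 − 0.7 = 6.1 V, so I_R = 6.1/1.8 = 3.39 mA.
Check D₁: its anode-to-cathode voltage is 5.3 − 6.1 = -0.8 V < 0.7 V, so it is off. The assumption is consistent.

Only D₂ conducts; I_R ≈ 3.4 mA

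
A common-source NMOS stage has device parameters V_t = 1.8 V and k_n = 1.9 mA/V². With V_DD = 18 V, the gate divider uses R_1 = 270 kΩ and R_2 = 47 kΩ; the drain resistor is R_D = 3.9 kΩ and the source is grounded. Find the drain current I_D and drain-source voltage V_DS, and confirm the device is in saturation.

I_D ≈ 0.72 mA, V_DS ≈ 15 V

V_G = V_DD·R_2/(R_1+R_2) = 18×47/317 = 2.67 V. With the source grounded, V_GS = V_G = 2.67 V.
Assume saturation: I_D = (k_n/2)(V_GS − V_t)² = (1.9/2)×(2.67 − 1.8)² = 0.95×0.869² = 0.717 mA.
V_DS = V_DD − I_D·R_D = 18 − 0.717×3.9 = 15.2 V.
Saturation requires V_DS ≥ V_GS − V_t = 0.869 V; 15.2 ≥ 0.869 ✓.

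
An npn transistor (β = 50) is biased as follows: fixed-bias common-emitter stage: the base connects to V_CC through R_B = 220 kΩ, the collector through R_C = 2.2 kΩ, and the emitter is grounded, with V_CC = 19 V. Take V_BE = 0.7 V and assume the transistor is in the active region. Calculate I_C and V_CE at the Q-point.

I_C ≈ 4.2 mA, V_CE ≈ 9.8 V

Base loop: V_CC = I_B·R_B + V_BE, so I_B = (19 − 0.7)/220 kΩ = 0.0832 mA.
In the active region I_C = β·I_B = 50 × 0.0832 = 4.16 mA.
Collector loop: V_CE = V_CC − I_C·R_C = 19 − 4.16×2.2 = 9.85 V.
Since V_CE = 9.85 V > V_CE(sat) ≈ 0.2 V, the transistor is in the active region as assumed.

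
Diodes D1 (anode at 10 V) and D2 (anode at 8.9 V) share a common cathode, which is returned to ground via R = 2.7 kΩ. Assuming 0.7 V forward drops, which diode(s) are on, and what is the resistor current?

Assume both conduct. Then node N would need to be at both 10−0.7 = 9.3 V and 8.9−0.7 = 8.2 V, which is impossible.
Assume only D1 conducts: V_N = 10 − 0.7 = 9.3 V, so I_R = 9.3/2.7 = 3.44 mA.
Check D2: its anode-to-cathode voltage is 8.9 − 9.3 = -0.4 V < 0.7 V, so it is off. The assumption is consistent.

Only D1 conducts; I_R ≈ 3.4 mA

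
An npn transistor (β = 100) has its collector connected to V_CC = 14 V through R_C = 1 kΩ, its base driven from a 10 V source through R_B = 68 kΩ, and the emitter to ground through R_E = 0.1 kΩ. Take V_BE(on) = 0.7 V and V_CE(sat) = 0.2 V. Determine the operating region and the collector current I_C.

Assume active. Base-emitter loop: I_B = (V_BB − V_BE)/(R_B + (β+1)R_E) = (10 − 0.7)/(68 + 101×0.1) = 0.119 mA.
I_C = β·I_B = 100×0.119 = 11.9 mA.
V_CE = V_CC − I_C·R_C − I_E·R_E = 14 − 11.9×1 − 12×0.1 = 0.89 V > V_CE(sat), so the active-region assumption holds.

active; I_C ≈ 12 mA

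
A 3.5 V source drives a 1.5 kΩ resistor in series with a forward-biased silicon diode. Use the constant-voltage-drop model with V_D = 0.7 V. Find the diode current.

KVL around the loop: 3.5 = V_D + I·R = 0.7 + I × 1.5 kΩ.
So I = (3.5 − 0.7) / 1.5 kΩ = 2.8 / 1.5 = 1.87 mA.

I ≈ 1.9 mA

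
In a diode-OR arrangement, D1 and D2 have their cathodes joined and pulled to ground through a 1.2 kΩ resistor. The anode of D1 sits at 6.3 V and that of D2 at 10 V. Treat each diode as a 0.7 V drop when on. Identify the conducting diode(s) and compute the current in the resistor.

Assume both conduct. Then node N would need to be at both 6.3−0.7 = 5.6 V and 10−0.7 = 9.3 V, which is impossible.
Assume only D2 conducts: V_N = 10 − 0.7 = 9.3 V, so I_R = 9.3/1.2 = 7.75 mA.
Check D1: its anode-to-cathode voltage is 6.3 − 9.3 = -3 V < 0.7 V, so it is off. The assumption is consistent.

Only D2 conducts; I_R ≈ 7.8 mA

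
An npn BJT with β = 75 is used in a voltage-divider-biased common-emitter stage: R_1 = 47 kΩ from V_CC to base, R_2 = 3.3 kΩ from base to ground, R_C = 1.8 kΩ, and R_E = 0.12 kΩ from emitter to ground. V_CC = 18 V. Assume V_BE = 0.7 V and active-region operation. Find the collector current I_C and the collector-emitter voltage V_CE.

Thevenize the base divider: V_Th = V_CC·R_2/(R_1+R_2) = 18×3.3/50.3 = 1.18 V, R_Th = R_1‖R_2 = 3.08 kΩ.
Base-emitter loop: V_Th = I_B·R_Th + V_BE + (β+1)I_B·R_E, so I_B = (1.18 − 0.7) / (3.08 + 76×0.12) = 0.0394 mA.
I_C = β·I_B = 75×0.0394 = 2.96 mA, and I_E = (β+1)I_B = 3 mA.
V_CE = V_CC − I_C·R_C − I_E·R_E = 18 − 2.96×1.8 − 3×0.12 = 12.3 V.
V_CE = 12.3 V > 0.2 V confirms active-region operation.

I_C ≈ 3 mA, V_CE ≈ 12 V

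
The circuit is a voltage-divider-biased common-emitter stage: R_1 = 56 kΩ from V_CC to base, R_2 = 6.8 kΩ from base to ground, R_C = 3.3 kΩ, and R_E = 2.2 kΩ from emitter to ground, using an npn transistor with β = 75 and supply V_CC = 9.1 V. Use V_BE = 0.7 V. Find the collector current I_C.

Thevenize the base divider: V_Th = V_CC·R_2/(R_1+R_2) = 9.1×6.8/62.8 = 0.985 V, R_Th = R_1‖R_2 = 6.06 kΩ.
Base-emitter loop: V_Th = I_B·R_Th + V_BE + (β+1)I_B·R_E, so I_B = (0.985 − 0.7) / (6.06 + 76×2.2) = 0.00165 mA.
I_C = β·I_B = 75×0.00165 = 0.124 mA, and I_E = (β+1)I_B = 0.125 mA.
V_CE = V_CC − I_C·R_C − I_E·R_E = 9.1 − 0.124×3.3 − 0.125×2.2 = 8.42 V.
V_CE = 8.42 V > 0.2 V confirms active-region operation.

I_C ≈ 0.12 mA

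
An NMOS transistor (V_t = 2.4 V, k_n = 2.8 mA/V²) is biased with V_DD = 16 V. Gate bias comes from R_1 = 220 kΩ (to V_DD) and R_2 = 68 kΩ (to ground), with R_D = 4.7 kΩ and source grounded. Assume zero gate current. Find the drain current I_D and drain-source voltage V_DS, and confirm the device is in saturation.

V_G = V_DD·R_2/(R_1+R_2) = 16×68/288 = 3.78 V. With the source grounded, V_GS = V_G = 3.78 V.
Assume saturation: I_D = (k_n/2)(V_GS − V_t)² = (2.8/2)×(3.78 − 2.4)² = 1.4×1.38² = 2.66 mA.
V_DS = V_DD − I_D·R_D = 16 − 2.66×4.7 = 3.51 V.
Saturation requires V_DS ≥ V_GS − V_t = 1.38 V; 3.51 ≥ 1.38 ✓.

I_D ≈ 2.7 mA, V_DS ≈ 3.5 V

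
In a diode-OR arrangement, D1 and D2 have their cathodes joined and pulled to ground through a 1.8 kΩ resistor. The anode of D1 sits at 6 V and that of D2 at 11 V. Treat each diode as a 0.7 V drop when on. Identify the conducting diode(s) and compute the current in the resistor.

Only D2 conducts; I_R ≈ 5.7 mA

Assume both conduct. Then node N would need to be at both 6−0.7 = 5.3 V and 11−0.7 = 10.3 V, which is impossible.
Assume only D2 conducts: V_N = 11 − 0.7 = 10.3 V, so I_R = 10.3/1.8 = 5.72 mA.
Check D1: its anode-to-cathode voltage is 6 − 10.3 = -4.3 V < 0.7 V, so it is off. The assumption is consistent.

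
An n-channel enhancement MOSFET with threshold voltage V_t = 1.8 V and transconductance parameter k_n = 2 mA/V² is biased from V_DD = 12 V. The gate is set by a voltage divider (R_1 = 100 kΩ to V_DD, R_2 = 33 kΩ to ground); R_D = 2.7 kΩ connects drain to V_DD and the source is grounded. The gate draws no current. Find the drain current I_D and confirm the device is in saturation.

I_D ≈ 1.4 mA

V_G = V_DD·R_2/(R_1+R_2) = 12×33/133 = 2.98 V. With the source grounded, V_GS = V_G = 2.98 V.
Assume saturation: I_D = (k_n/2)(V_GS − V_t)² = (2/2)×(2.98 − 1.8)² = 1×1.18² = 1.39 mA.
V_DS = V_DD − I_D·R_D = 12 − 1.39×2.7 = 8.26 V.
Saturation requires V_DS ≥ V_GS − V_t = 1.18 V; 8.26 ≥ 1.18 ✓.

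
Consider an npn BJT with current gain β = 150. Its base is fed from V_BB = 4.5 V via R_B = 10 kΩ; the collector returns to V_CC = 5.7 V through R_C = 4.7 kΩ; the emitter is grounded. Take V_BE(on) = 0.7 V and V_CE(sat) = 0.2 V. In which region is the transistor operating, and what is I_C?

Assume active: I_B = (4.5 − 0.7)/10 = 0.38 mA, giving I_C = β·I_B = 57 mA.
But then V_CE = 5.7 − 57×4.7 = -262 V < V_CE(sat) = 0.2 V — impossible in the active region.
So the transistor is saturated. With V_CE = 0.2 V, I_C = (V_CC − 0.2)/R_C = 5.5/4.7 = 1.17 mA.
Check: β·I_B = 57 mA > I_C = 1.17 mA, confirming saturation.

saturation; I_C ≈ 1.2 mA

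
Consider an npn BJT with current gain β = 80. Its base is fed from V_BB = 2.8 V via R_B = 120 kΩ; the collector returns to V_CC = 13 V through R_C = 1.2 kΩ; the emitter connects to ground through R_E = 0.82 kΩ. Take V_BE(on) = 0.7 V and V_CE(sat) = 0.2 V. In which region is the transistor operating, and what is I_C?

Assume active. Base-emitter loop: I_B = (V_BB − V_BE)/(R_B + (β+1)R_E) = (2.8 − 0.7)/(120 + 81×0.82) = 0.0113 mA.
I_C = β·I_B = 80×0.0113 = 0.901 mA.
V_CE = V_CC − I_C·R_C − I_E·R_E = 13 − 0.901×1.2 − 0.912×0.82 = 11.2 V > V_CE(sat), so the active-region assumption holds.

active; I_C ≈ 0.9 mA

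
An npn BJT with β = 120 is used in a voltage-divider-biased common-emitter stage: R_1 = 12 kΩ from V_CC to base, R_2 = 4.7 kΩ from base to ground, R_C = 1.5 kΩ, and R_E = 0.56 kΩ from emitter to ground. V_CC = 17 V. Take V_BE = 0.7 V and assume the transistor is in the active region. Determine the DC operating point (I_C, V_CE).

Thevenize the base divider: V_Th = V_CC·R_2/(R_1+R_2) = 17×4.7/16.7 = 4.78 V, R_Th = R_1‖R_2 = 3.38 kΩ.
Base-emitter loop: V_Th = I_B·R_Th + V_BE + (β+1)I_B·R_E, so I_B = (4.78 − 0.7) / (3.38 + 121×0.56) = 0.0574 mA.
I_C = β·I_B = 120×0.0574 = 6.89 mA, and I_E = (β+1)I_B = 6.95 mA.
V_CE = V_CC − I_C·R_C − I_E·R_E = 17 − 6.89×1.5 − 6.95×0.56 = 2.77 V.
V_CE = 2.77 V > 0.2 V confirms active-region operation.

I_C ≈ 6.9 mA, V_CE ≈ 2.8 V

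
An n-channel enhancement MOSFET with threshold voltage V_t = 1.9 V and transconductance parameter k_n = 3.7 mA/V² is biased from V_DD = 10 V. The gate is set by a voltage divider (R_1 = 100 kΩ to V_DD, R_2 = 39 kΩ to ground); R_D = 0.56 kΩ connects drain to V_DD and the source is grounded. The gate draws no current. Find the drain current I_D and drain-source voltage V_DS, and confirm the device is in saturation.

I_D ≈ 1.5 mA, V_DS ≈ 9.2 V

V_G = V_DD·R_2/(R_1+R_2) = 10×39/139 = 2.81 V. With the source grounded, V_GS = V_G = 2.81 V.
Assume saturation: I_D = (k_n/2)(V_GS − V_t)² = (3.7/2)×(2.81 − 1.9)² = 1.85×0.906² = 1.52 mA.
V_DS = V_DD − I_D·R_D = 10 − 1.52×0.56 = 9.15 V.
Saturation requires V_DS ≥ V_GS − V_t = 0.906 V; 9.15 ≥ 0.906 ✓.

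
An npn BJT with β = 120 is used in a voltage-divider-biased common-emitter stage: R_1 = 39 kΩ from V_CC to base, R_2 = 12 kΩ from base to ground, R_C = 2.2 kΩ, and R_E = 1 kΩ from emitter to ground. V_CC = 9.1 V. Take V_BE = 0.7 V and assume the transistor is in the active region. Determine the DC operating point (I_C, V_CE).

I_C ≈ 1.3 mA, V_CE ≈ 4.8 V

Thevenize the base divider: V_Th = V_CC·R_2/(R_1+R_2) = 9.1×12/51 = 2.14 V, R_Th = R_1‖R_2 = 9.18 kΩ.
Base-emitter loop: V_Th = I_B·R_Th + V_BE + (β+1)I_B·R_E, so I_B = (2.14 − 0.7) / (9.18 + 121×1) = 0.0111 mA.
I_C = β·I_B = 120×0.0111 = 1.33 mA, and I_E = (β+1)I_B = 1.34 mA.
V_CE = V_CC − I_C·R_C − I_E·R_E = 9.1 − 1.33×2.2 − 1.34×1 = 4.84 V.
V_CE = 4.84 V > 0.2 V confirms active-region operation.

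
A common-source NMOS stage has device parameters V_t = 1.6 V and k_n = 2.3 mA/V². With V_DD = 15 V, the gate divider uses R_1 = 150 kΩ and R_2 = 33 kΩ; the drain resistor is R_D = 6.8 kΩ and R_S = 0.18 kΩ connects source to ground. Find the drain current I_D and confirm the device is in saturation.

V_G = V_DD·R_2/(R_1+R_2) = 15×33/183 = 2.7 V.
Assume saturation: I_D = (k_n/2)(V_GS − V_t)² with V_GS = V_G − I_D·R_S = 2.7 − 0.18·I_D.
Substituting gives 0.0373·I_D² − 1.46·I_D + 1.4 = 0, with roots I_D = 0.988 or 38.1 mA.
The root I_D = 38.1 mA gives V_GS = -4.16 V ≤ V_t, so take I_D = 0.988 mA.
Then V_GS = 2.53 V and V_DS = V_DD − I_D(R_D+R_S) = 15 − 0.988×6.98 = 8.1 V.
Saturation requires V_DS ≥ V_GS − V_t = 0.927 V; 8.1 ≥ 0.927 ✓.

I_D ≈ 0.99 mA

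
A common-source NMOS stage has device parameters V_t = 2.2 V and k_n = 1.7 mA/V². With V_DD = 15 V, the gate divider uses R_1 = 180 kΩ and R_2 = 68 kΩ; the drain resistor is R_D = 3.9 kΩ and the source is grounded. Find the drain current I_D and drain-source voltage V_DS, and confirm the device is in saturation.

V_G = V_DD·R_2/(R_1+R_2) = 15×68/248 = 4.11 V. With the source grounded, V_GS = V_G = 4.11 V.
Assume saturation: I_D = (k_n/2)(V_GS − V_t)² = (1.7/2)×(4.11 − 2.2)² = 0.85×1.91² = 3.11 mA.
V_DS = V_DD − I_D·R_D = 15 − 3.11×3.9 = 2.87 V.
Saturation requires V_DS ≥ V_GS − V_t = 1.91 V; 2.87 ≥ 1.91 ✓.

I_D ≈ 3.1 mA, V_DS ≈ 2.9 V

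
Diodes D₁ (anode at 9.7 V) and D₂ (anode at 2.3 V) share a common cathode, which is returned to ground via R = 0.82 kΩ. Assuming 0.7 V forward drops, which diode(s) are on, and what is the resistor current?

Assume both conduct. Then node N would need to be at both 9.7−0.7 = 9 V and 2.3−0.7 = 1.6 V, which is impossible.
Assume only D₁ conducts: V_N = 9.7 − 0.7 = 9 V, so I_R = 9/0.82 = 11 mA.
Check D₂: its anode-to-cathode voltage is 2.3 − 9 = -6.7 V < 0.7 V, so it is off. The assumption is consistent.

Only D₁ conducts; I_R ≈ 11 mA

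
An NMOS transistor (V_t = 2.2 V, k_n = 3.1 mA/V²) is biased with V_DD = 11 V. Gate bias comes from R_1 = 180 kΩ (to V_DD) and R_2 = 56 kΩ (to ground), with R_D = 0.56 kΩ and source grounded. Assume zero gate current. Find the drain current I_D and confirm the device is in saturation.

I_D ≈ 0.26 mA

V_G = V_DD·R_2/(R_1+R_2) = 11×56/236 = 2.61 V. With the source grounded, V_GS = V_G = 2.61 V.
Assume saturation: I_D = (k_n/2)(V_GS − V_t)² = (3.1/2)×(2.61 − 2.2)² = 1.55×0.41² = 0.261 mA.
V_DS = V_DD − I_D·R_D = 11 − 0.261×0.56 = 10.9 V.
Saturation requires V_DS ≥ V_GS − V_t = 0.41 V; 10.9 ≥ 0.41 ✓.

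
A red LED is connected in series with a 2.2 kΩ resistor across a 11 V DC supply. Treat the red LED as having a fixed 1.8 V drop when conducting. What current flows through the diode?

KVL around the loop: 11 = V_D + I·R = 1.8 + I × 2.2 kΩ.
So I = (11 − 1.8) / 2.2 kΩ = 9.2 / 2.2 = 4.18 mA.

I ≈ 4.2 mA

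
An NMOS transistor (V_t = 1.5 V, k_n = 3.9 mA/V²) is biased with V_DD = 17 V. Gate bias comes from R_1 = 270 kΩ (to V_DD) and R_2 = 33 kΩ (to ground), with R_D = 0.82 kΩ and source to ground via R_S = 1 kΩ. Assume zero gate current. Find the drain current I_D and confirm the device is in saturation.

V_G = V_DD·R_2/(R_1+R_2) = 17×33/303 = 1.85 V.
Assume saturation: I_D = (k_n/2)(V_GS − V_t)² with V_GS = V_G − I_D·R_S = 1.85 − 1·I_D.
Substituting gives 1.95·I_D² − 2.37·I_D + 0.241 = 0, with roots I_D = 0.112 or 1.1 mA.
The root I_D = 1.1 mA gives V_GS = 0.748 V ≤ V_t, so take I_D = 0.112 mA.
Then V_GS = 1.74 V and V_DS = V_DD − I_D(R_D+R_S) = 17 − 0.112×1.82 = 16.8 V.
Saturation requires V_DS ≥ V_GS − V_t = 0.24 V; 16.8 ≥ 0.24 ✓.

I_D ≈ 0.11 mA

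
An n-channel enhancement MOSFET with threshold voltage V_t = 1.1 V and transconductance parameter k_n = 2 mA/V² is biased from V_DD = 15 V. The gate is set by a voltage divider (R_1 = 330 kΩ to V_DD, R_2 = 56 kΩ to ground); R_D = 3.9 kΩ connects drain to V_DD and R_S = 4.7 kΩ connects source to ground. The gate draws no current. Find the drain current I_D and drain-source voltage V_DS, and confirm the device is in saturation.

I_D ≈ 0.15 mA, V_DS ≈ 14 V

V_G = V_DD·R_2/(R_1+R_2) = 15×56/386 = 2.18 V.
Assume saturation: I_D = (k_n/2)(V_GS − V_t)² with V_GS = V_G − I_D·R_S = 2.18 − 4.7·I_D.
Substituting gives 22.1·I_D² − 11.1·I_D + 1.16 = 0, with roots I_D = 0.147 or 0.356 mA.
The root I_D = 0.356 mA gives V_GS = 0.503 V ≤ V_t, so take I_D = 0.147 mA.
Then V_GS = 1.48 V and V_DS = V_DD − I_D(R_D+R_S) = 15 − 0.147×8.6 = 13.7 V.
Saturation requires V_DS ≥ V_GS − V_t = 0.384 V; 13.7 ≥ 0.384 ✓.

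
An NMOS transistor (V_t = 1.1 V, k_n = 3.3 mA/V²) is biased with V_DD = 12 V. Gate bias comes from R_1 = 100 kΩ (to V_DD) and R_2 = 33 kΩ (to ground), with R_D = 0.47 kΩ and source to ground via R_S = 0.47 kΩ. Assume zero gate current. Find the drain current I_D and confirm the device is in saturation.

I_D ≈ 1.8 mA

V_G = V_DD·R_2/(R_1+R_2) = 12×33/133 = 2.98 V.
Assume saturation: I_D = (k_n/2)(V_GS − V_t)² with V_GS = V_G − I_D·R_S = 2.98 − 0.47·I_D.
Substituting gives 0.364·I_D² − 3.91·I_D + 5.82 = 0, with roots I_D = 1.78 or 8.95 mA.
The root I_D = 8.95 mA gives V_GS = -1.23 V ≤ V_t, so take I_D = 1.78 mA.
Then V_GS = 2.14 V and V_DS = V_DD − I_D(R_D+R_S) = 12 − 1.78×0.94 = 10.3 V.
Saturation requires V_DS ≥ V_GS − V_t = 1.04 V; 10.3 ≥ 1.04 ✓.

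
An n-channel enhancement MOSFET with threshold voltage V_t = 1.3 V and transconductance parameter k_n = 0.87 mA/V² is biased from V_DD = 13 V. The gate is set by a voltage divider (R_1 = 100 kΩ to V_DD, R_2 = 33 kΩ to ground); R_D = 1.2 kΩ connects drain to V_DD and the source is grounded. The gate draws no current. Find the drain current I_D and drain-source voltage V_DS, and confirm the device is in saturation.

I_D ≈ 1.6 mA, V_DS ≈ 11 V

V_G = V_DD·R_2/(R_1+R_2) = 13×33/133 = 3.23 V. With the source grounded, V_GS = V_G = 3.23 V.
Assume saturation: I_D = (k_n/2)(V_GS − V_t)² = (0.87/2)×(3.23 − 1.3)² = 0.435×1.93² = 1.61 mA.
V_DS = V_DD − I_D·R_D = 13 − 1.61×1.2 = 11.1 V.
Saturation requires V_DS ≥ V_GS − V_t = 1.93 V; 11.1 ≥ 1.93 ✓.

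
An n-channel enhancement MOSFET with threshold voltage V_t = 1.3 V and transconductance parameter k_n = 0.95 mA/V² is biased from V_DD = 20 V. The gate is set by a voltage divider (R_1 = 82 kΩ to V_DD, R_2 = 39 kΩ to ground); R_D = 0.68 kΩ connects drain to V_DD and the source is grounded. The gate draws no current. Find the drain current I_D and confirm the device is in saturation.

I_D ≈ 13 mA

V_G = V_DD·R_2/(R_1+R_2) = 20×39/121 = 6.45 V. With the source grounded, V_GS = V_G = 6.45 V.
Assume saturation: I_D = (k_n/2)(V_GS − V_t)² = (0.95/2)×(6.45 − 1.3)² = 0.475×5.15² = 12.6 mA.
V_DS = V_DD − I_D·R_D = 20 − 12.6×0.68 = 11.4 V.
Saturation requires V_DS ≥ V_GS − V_t = 5.15 V; 11.4 ≥ 5.15 ✓.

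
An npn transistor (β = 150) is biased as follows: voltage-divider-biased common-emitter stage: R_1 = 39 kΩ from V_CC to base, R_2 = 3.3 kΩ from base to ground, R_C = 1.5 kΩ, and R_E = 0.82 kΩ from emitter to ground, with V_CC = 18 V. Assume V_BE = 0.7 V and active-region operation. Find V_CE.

V_CE ≈ 16 V

Thevenize the base divider: V_Th = V_CC·R_2/(R_1+R_2) = 18×3.3/42.3 = 1.4 V, R_Th = R_1‖R_2 = 3.04 kΩ.
Base-emitter loop: V_Th = I_B·R_Th + V_BE + (β+1)I_B·R_E, so I_B = (1.4 − 0.7) / (3.04 + 151×0.82) = 0.00555 mA.
I_C = β·I_B = 150×0.00555 = 0.833 mA, and I_E = (β+1)I_B = 0.838 mA.
V_CE = V_CC − I_C·R_C − I_E·R_E = 18 − 0.833×1.5 − 0.838×0.82 = 16.1 V.
V_CE = 16.1 V > 0.2 V confirms active-region operation.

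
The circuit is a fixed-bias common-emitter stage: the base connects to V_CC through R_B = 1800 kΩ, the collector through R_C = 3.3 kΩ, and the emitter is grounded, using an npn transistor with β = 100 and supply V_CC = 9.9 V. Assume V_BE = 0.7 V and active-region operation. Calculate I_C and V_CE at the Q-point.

I_C ≈ 0.51 mA, V_CE ≈ 8.2 V

Base loop: V_CC = I_B·R_B + V_BE, so I_B = (9.9 − 0.7)/1800 kΩ = 0.00511 mA.
In the active region I_C = β·I_B = 100 × 0.00511 = 0.511 mA.
Collector loop: V_CE = V_CC − I_C·R_C = 9.9 − 0.511×3.3 = 8.21 V.
Since V_CE = 8.21 V > V_CE(sat) ≈ 0.2 V, the transistor is in the active region as assumed.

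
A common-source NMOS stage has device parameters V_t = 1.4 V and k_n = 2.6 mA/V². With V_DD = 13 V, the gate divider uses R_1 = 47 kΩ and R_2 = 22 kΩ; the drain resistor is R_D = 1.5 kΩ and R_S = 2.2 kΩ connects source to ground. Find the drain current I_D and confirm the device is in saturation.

V_G = V_DD·R_2/(R_1+R_2) = 13×22/69 = 4.14 V.
Assume saturation: I_D = (k_n/2)(V_GS − V_t)² with V_GS = V_G − I_D·R_S = 4.14 − 2.2·I_D.
Substituting gives 6.29·I_D² − 16.7·I_D + 9.8 = 0, with roots I_D = 0.875 or 1.78 mA.
The root I_D = 1.78 mA gives V_GS = 0.23 V ≤ V_t, so take I_D = 0.875 mA.
Then V_GS = 2.22 V and V_DS = V_DD − I_D(R_D+R_S) = 13 − 0.875×3.7 = 9.76 V.
Saturation requires V_DS ≥ V_GS − V_t = 0.82 V; 9.76 ≥ 0.82 ✓.

I_D ≈ 0.87 mA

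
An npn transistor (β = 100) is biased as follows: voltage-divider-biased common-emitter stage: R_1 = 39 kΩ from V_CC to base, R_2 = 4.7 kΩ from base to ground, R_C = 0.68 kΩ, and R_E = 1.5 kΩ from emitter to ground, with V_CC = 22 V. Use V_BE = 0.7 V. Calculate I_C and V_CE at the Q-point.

Thevenize the base divider: V_Th = V_CC·R_2/(R_1+R_2) = 22×4.7/43.7 = 2.37 V, R_Th = R_1‖R_2 = 4.19 kΩ.
Base-emitter loop: V_Th = I_B·R_Th + V_BE + (β+1)I_B·R_E, so I_B = (2.37 − 0.7) / (4.19 + 101×1.5) = 0.0107 mA.
I_C = β·I_B = 100×0.0107 = 1.07 mA, and I_E = (β+1)I_B = 1.08 mA.
V_CE = V_CC − I_C·R_C − I_E·R_E = 22 − 1.07×0.68 − 1.08×1.5 = 19.7 V.
V_CE = 19.7 V > 0.2 V confirms active-region operation.

I_C ≈ 1.1 mA, V_CE ≈ 20 V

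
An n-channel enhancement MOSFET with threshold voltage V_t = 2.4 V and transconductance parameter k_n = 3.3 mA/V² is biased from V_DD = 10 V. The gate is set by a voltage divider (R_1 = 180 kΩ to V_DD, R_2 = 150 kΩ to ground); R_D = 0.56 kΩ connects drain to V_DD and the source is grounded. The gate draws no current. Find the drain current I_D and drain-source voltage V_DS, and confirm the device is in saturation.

I_D ≈ 7.6 mA, V_DS ≈ 5.7 V

V_G = V_DD·R_2/(R_1+R_2) = 10×150/330 = 4.55 V. With the source grounded, V_GS = V_G = 4.55 V.
Assume saturation: I_D = (k_n/2)(V_GS − V_t)² = (3.3/2)×(4.55 − 2.4)² = 1.65×2.15² = 7.59 mA.
V_DS = V_DD − I_D·R_D = 10 − 7.59×0.56 = 5.75 V.
Saturation requires V_DS ≥ V_GS − V_t = 2.15 V; 5.75 ≥ 2.15 ✓.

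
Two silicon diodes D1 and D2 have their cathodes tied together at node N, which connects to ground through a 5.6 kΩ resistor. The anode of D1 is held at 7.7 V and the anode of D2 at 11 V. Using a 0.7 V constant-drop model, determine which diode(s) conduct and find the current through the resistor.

Only D2 conducts; I_R ≈ 1.8 mA

Assume both conduct. Then node N would need to be at both 7.7−0.7 = 7 V and 11−0.7 = 10.3 V, which is impossible.
Assume only D2 conducts: V_N = 11 − 0.7 = 10.3 V, so I_R = 10.3/5.6 = 1.84 mA.
Check D1: its anode-to-cathode voltage is 7.7 − 10.3 = -2.6 V < 0.7 V, so it is off. The assumption is consistent.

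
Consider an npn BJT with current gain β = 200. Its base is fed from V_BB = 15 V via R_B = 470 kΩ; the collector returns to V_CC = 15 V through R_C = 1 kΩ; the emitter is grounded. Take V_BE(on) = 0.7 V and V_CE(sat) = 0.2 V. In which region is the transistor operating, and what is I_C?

Assume active. Base-emitter loop: I_B = (V_BB − V_BE)/R_B = (15 − 0.7)/470 = 0.0304 mA.
I_C = β·I_B = 200×0.0304 = 6.09 mA.
V_CE = V_CC − I_C·R_C = 15 − 6.09×1 = 8.91 V > V_CE(sat), so the active-region assumption holds.

active; I_C ≈ 6.1 mA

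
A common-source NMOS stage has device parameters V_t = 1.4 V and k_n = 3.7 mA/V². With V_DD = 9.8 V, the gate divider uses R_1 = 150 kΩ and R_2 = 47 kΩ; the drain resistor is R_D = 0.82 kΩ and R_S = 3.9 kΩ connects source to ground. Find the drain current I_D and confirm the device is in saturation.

I_D ≈ 0.16 mA

V_G = V_DD·R_2/(R_1+R_2) = 9.8×47/197 = 2.34 V.
Assume saturation: I_D = (k_n/2)(V_GS − V_t)² with V_GS = V_G − I_D·R_S = 2.34 − 3.9·I_D.
Substituting gives 28.1·I_D² − 14.5·I_D + 1.63 = 0, with roots I_D = 0.164 or 0.352 mA.
The root I_D = 0.352 mA gives V_GS = 0.964 V ≤ V_t, so take I_D = 0.164 mA.
Then V_GS = 1.7 V and V_DS = V_DD − I_D(R_D+R_S) = 9.8 − 0.164×4.72 = 9.03 V.
Saturation requires V_DS ≥ V_GS − V_t = 0.298 V; 9.03 ≥ 0.298 ✓.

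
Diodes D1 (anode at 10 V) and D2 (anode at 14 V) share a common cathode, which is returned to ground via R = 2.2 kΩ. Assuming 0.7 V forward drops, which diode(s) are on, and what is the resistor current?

Only D2 conducts; I_R ≈ 6 mA

Assume both conduct. Then node N would need to be at both 10−0.7 = 9.3 V and 14−0.7 = 13.3 V, which is impossible.
Assume only D2 conducts: V_N = 14 − 0.7 = 13.3 V, so I_R = 13.3/2.2 = 6.05 mA.
Check D1: its anode-to-cathode voltage is 10 − 13.3 = -3.3 V < 0.7 V, so it is off. The assumption is consistent.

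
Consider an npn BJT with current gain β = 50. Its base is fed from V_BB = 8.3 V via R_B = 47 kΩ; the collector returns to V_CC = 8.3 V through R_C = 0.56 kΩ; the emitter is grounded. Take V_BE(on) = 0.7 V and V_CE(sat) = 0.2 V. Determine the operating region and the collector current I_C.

Assume active. Base-emitter loop: I_B = (V_BB − V_BE)/R_B = (8.3 − 0.7)/47 = 0.162 mA.
I_C = β·I_B = 50×0.162 = 8.09 mA.
V_CE = V_CC − I_C·R_C = 8.3 − 8.09×0.56 = 3.77 V > V_CE(sat), so the active-region assumption holds.

active; I_C ≈ 8.1 mA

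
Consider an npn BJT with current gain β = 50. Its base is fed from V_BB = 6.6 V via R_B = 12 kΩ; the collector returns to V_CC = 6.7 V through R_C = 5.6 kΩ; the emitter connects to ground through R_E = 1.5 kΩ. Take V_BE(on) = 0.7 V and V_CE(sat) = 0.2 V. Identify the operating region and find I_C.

Assume active: I_B = (6.6 − 0.7)/(12 + 51×1.5) = 0.0667 mA, I_C = β·I_B = 3.33 mA.
Then V_CE = 6.7 − 3.33×5.6 − 3.4×1.5 = -17.1 V < 0.2 V — the active assumption fails.
Re-solve with V_CE = 0.2 V. KCL at the emitter: V_E/R_E = (V_BB−0.7−V_E)/R_B + (V_CC−0.2−V_E)/R_C, giving V_E = 1.78 V.
I_C = (V_CC − 0.2 − V_E)/R_C = (6.5 − 1.78)/5.6 = 0.843 mA.
Check: I_B = (5.9 − 1.78)/12 = 0.343 mA, and β·I_B = 17.2 mA > I_C, confirming saturation.

saturation; I_C ≈ 0.84 mA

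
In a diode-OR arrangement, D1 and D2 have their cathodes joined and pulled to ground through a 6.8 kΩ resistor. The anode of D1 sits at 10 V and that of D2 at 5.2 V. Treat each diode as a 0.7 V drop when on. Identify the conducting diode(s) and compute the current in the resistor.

Only D1 conducts; I_R ≈ 1.4 mA

Assume both conduct. Then node N would need to be at both 10−0.7 = 9.3 V and 5.2−0.7 = 4.5 V, which is impossible.
Assume only D1 conducts: V_N = 10 − 0.7 = 9.3 V, so I_R = 9.3/6.8 = 1.37 mA.
Check D2: its anode-to-cathode voltage is 5.2 − 9.3 = -4.1 V < 0.7 V, so it is off. The assumption is consistent.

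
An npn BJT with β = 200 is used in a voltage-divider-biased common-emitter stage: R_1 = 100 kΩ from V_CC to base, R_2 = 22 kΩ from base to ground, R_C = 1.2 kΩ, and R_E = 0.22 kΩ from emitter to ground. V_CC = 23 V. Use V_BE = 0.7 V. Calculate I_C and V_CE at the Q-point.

Thevenize the base divider: V_Th = V_CC·R_2/(R_1+R_2) = 23×22/122 = 4.15 V, R_Th = R_1‖R_2 = 18 kΩ.
Base-emitter loop: V_Th = I_B·R_Th + V_BE + (β+1)I_B·R_E, so I_B = (4.15 − 0.7) / (18 + 201×0.22) = 0.0554 mA.
I_C = β·I_B = 200×0.0554 = 11.1 mA, and I_E = (β+1)I_B = 11.1 mA.
V_CE = V_CC − I_C·R_C − I_E·R_E = 23 − 11.1×1.2 − 11.1×0.22 = 7.26 V.
V_CE = 7.26 V > 0.2 V confirms active-region operation.

I_C ≈ 11 mA, V_CE ≈ 7.3 V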